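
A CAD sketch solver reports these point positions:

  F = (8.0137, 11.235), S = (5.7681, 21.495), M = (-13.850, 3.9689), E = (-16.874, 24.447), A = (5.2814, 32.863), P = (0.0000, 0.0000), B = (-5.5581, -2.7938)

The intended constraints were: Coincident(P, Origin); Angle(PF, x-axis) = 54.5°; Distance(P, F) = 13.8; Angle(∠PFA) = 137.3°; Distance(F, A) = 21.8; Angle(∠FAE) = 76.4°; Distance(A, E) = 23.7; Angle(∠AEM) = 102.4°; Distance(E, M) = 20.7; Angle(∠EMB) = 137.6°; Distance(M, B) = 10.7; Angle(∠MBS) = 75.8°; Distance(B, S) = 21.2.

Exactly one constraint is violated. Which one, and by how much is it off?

Distance(B, S) = 21.2 — off by 5.60.

P = (0.00, 0.00) ✓; PF at 54.50° ✓; |PF| = 13.80 ✓; ∠PFA = 137.3° ✓; |FA| = 21.80 ✓; ∠FAE = 76.40° ✓; |AE| = 23.70 ✓; ∠AEM = 102.4° ✓; |EM| = 20.70 ✓; ∠EMB = 137.6° ✓; |MB| = 10.70 ✓; ∠MBS = 75.80° ✓; |BS| = 26.80 ✗.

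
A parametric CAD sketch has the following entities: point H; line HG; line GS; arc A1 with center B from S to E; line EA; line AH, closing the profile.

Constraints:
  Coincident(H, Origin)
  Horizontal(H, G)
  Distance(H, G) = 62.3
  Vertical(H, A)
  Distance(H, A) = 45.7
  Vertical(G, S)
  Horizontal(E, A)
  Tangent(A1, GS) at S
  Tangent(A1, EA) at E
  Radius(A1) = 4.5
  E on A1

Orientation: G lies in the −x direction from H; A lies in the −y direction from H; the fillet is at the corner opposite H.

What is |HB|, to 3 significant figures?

71.0

H is at the origin; HG is horizontal with |HG| = 62.3 and G on the −x side, so G = (-62.3, 0.00). HA is vertical with |HA| = 45.7 and A on the −y side, so A = (0.00, -45.7). The virtual corner opposite H is at (-62.3, -45.7). The tangent condition forces BS to be normal to GS and A1 meets EA tangentially, so BE is at right angles to EA, with radius 4.5, so the center B sits 4.5 in from both sides at B = (-57.8, -41.2). Then |HB| = |B − H| = 71.0.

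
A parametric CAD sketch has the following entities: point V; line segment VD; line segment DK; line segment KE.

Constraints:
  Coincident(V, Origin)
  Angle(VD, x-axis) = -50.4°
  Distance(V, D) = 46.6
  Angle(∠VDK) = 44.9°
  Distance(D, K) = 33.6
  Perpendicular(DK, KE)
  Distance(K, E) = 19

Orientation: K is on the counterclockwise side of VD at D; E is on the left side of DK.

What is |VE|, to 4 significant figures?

13.91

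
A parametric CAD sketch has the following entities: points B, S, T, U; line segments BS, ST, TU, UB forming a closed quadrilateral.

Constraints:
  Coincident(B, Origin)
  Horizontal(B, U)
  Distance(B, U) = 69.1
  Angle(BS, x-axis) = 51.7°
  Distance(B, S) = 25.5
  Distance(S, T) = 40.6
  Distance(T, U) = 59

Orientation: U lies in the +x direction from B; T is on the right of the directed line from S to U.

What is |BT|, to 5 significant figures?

24.738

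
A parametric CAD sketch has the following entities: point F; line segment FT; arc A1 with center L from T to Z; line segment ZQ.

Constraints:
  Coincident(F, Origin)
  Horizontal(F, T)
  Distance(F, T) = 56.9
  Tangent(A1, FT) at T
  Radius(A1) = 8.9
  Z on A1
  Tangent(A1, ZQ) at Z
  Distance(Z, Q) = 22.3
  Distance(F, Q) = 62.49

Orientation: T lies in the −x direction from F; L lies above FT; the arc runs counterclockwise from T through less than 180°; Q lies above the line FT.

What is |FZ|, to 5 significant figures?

49.452

F is at the origin; FT is horizontal with |FT| = 56.9 and T on the −x side, so T = (-56.900, 0.0000). Tangency of A1 to FT means the radius LT is perpendicular to FT, so L = T + (0, 8.9) = (-56.900, 8.9000). Since LZ ⟂ ZQ (tangency), |LQ| = √(8.9² + 22.3²) = 24.010 regardless of where Z sits on A1. So Q lies on both circle(F, 62.49) and circle(L, 24.010); the above-FT intersection is Q = (-53.290, 32.637). Z is the foot of the tangent from Q: Z = (-48.232, 10.919).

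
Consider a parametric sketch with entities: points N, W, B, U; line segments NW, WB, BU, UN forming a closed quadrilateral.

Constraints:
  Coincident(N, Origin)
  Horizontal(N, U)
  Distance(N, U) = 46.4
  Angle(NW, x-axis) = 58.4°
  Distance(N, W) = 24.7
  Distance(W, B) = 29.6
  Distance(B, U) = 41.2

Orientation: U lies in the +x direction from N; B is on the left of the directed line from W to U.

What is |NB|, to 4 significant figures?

53.56

Checks: |WB| = 29.60 ✓; |BU| = 41.20 ✓.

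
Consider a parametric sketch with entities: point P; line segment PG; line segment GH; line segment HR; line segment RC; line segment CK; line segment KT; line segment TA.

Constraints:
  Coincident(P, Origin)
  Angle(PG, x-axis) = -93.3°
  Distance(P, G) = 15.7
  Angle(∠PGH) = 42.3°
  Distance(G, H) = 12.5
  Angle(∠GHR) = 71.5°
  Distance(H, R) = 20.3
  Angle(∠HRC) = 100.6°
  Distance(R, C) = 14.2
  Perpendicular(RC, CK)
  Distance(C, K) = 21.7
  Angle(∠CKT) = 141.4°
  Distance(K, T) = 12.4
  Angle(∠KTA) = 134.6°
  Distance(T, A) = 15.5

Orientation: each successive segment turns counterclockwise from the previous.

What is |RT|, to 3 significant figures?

32.0

P is at the origin; PG runs at -93.3° with length 15.7, so G = (-0.904, -15.7). ∠PGH = 42.3° gives GH at 44.4° from the x-axis; with |GH| = 12.5, H = (8.03, -6.93). ∠GHR = 71.5° gives HR at 153° from the x-axis; with |HR| = 20.3, R = (-10.0, 2.32). ∠HRC = 100.6° gives RC at -128° from the x-axis; with |RC| = 14.2, C = (-18.7, -8.92). RC ⟂ CK, so CK runs at -37.7°; with |CK| = 21.7, K = (-1.56, -22.2). ∠CKT = 141.4° gives KT at 0.900° from the x-axis; with |KT| = 12.4, T = (10.8, -22.0). Then |RT| = |T − R| = 32.0.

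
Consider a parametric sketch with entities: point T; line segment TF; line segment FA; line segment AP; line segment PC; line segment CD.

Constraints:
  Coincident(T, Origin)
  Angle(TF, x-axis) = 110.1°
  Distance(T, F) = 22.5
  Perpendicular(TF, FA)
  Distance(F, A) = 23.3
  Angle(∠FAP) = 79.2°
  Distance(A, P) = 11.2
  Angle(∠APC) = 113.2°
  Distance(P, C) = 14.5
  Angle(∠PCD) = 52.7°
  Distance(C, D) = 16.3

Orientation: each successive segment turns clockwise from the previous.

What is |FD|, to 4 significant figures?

13.92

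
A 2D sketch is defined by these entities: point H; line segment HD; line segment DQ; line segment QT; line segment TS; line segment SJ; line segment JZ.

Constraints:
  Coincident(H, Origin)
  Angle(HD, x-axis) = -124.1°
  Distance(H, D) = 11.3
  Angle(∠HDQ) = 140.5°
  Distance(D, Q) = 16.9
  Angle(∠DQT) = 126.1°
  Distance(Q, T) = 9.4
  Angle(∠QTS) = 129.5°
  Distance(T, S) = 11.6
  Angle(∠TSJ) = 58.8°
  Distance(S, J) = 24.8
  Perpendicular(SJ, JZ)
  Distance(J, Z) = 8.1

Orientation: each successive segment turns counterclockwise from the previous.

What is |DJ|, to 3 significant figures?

2.47

∠QTS = 129.5° gives TS at 19.8° from the x-axis; with |TS| = 11.6, S = (14.3, -27.1). ∠TSJ = 58.8° gives SJ at 141° from the x-axis; with |SJ| = 24.8, J = (-5.02, -11.4). Then |DJ| = |J − D| = 2.47.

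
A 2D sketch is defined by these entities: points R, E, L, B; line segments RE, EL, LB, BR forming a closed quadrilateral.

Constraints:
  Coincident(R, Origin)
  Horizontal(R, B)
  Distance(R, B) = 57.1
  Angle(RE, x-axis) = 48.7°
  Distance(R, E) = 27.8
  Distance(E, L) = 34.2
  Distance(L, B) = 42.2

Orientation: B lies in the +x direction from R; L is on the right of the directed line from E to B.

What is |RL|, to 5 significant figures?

21.616

Checks: |EL| = 34.20 ✓; |LB| = 42.20 ✓.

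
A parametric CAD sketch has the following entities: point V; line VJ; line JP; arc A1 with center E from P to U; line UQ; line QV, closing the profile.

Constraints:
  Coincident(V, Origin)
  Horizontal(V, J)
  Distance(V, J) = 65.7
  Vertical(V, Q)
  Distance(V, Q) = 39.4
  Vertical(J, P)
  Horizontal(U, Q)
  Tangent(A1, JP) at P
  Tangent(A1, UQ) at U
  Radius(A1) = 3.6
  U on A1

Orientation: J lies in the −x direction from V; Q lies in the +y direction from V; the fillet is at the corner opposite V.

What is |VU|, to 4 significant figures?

73.54

The virtual corner opposite V is at (-65.70, 39.40). Tangency of A1 to JP means the radius EP is perpendicular to JP and since A1 is tangent to UQ there, EU ⟂ UQ, with radius 3.6, so the center E sits 3.6 in from both sides at E = (-62.10, 35.80). That places the tangent points at P = (-65.70, 35.80) on JP and U = (-62.10, 39.40) on UQ. Then |VU| = |U − V| = 73.54.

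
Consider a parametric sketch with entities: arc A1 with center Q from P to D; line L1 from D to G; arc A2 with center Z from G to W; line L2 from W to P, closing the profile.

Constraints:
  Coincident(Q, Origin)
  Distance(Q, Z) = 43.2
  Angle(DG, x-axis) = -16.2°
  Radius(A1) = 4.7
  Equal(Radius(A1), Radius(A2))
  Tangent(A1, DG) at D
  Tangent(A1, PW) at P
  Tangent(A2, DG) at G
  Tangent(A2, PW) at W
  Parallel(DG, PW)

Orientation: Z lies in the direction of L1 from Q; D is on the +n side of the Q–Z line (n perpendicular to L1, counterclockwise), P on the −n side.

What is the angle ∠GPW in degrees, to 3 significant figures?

12.3°

The slot axis is L1's direction at -16.2°, so u = (cos -16.2°, sin -16.2°) = (0.960, -0.279) and n = (−sin -16.2°, cos -16.2°) = (0.279, 0.960). Q is at the origin and Z lies 43.2 along u from Q, so Z = 43.2·u = (41.5, -12.1). Tangency of A1 to both parallel lines with radius 4.7 puts D and P at Q ± 4.7·n: D = (1.31, 4.51), P = (-1.31, -4.51). Equal radii place G and W the same way about Z: G = Z + 4.7·n = (42.8, -7.54), W = Z − 4.7·n = (40.2, -16.6). Then cos ∠GPW = PG·PW / (|PG||PW|), giving 12.3°.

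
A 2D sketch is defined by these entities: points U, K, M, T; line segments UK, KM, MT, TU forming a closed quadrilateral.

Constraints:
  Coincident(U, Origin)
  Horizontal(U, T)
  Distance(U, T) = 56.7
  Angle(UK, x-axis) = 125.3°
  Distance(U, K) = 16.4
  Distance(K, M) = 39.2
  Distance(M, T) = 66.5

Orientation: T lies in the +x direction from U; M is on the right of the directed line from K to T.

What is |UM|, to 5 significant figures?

25.954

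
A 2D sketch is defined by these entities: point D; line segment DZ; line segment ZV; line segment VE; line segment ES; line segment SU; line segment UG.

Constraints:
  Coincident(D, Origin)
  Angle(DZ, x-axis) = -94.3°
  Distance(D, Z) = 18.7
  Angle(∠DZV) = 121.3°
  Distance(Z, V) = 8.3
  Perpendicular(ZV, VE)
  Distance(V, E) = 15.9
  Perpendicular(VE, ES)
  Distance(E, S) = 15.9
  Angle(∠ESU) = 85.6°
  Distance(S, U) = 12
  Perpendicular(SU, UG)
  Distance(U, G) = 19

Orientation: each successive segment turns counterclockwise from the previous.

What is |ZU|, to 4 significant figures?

7.752

VE is perpendicular to ES, so ES runs at 144.4°; with |ES| = 15.9, S = (1.674, -1.295). ∠ESU = 85.6° gives SU at -121.2° from the x-axis; with |SU| = 12.0, U = (-4.542, -11.56). Then |ZU| = |U − Z| = 7.752.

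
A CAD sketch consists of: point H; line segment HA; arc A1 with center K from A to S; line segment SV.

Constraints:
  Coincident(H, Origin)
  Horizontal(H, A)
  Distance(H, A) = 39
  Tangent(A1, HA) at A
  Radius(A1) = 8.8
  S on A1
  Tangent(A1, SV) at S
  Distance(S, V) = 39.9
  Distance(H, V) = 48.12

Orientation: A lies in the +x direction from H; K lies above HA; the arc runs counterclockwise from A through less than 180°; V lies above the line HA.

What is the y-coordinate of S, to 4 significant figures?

14.70

Checks: |KS| = 8.800 ✓; ∠(KS, SV) = 90.00° ✓; |SV| = 39.90 ✓; |HV| = 48.12 ✓.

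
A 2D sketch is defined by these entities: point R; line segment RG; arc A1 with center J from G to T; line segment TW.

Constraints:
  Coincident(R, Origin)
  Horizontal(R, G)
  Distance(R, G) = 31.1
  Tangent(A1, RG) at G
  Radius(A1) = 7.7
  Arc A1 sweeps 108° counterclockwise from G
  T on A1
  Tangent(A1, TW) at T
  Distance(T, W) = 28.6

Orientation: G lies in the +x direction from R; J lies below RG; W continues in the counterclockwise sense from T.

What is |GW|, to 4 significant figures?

37.31

R is at the origin; RG is horizontal with |RG| = 31.1 and G on the +x side, so G = (31.10, 0.000). The tangent condition forces JG to be normal to RG, so J = G + (0, -7.7) = (31.10, -7.700). On A1, G sits at bearing 90° from J; a 108° counterclockwise sweep puts T at bearing 198°, so T = J + 7.7·(cos 198°, sin 198°) = (23.78, -10.08). The tangent condition forces JT to be normal to TW, so TW runs along (−sin 198°, cos 198°); with |TW| = 28.6, W = (32.61, -37.28). Then |GW| = |W − G| = 37.31.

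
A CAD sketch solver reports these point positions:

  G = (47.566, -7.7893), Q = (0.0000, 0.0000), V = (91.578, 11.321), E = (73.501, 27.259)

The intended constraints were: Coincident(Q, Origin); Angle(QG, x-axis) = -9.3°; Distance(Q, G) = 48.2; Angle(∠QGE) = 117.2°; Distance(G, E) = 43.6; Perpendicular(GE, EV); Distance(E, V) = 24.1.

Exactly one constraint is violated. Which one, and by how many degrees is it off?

Perpendicular(GE, EV) — off by 4.90°.

Q = (0.00, 0.00) ✓; QG at -9.300° ✓; |QG| = 48.20 ✓; ∠QGE = 117.2° ✓; |GE| = 43.60 ✓; ∠(GE, EV) = 94.90° ✗; |EV| = 24.10 ✓.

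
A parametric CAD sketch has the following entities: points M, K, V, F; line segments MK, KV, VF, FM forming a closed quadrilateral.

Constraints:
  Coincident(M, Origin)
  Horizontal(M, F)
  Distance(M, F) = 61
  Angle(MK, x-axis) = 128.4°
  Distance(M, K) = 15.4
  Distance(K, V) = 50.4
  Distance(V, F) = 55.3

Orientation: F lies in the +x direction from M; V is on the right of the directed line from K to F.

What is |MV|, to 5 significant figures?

35.239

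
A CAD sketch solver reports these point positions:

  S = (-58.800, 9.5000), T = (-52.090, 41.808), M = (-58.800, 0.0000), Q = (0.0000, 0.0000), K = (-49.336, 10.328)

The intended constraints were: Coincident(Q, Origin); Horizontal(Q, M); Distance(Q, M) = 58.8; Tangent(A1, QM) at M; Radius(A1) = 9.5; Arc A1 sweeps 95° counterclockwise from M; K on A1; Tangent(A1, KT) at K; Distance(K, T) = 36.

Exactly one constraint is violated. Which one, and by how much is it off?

Distance(K, T) = 36 — off by 4.40.

Q = (0.00, 0.00) ✓; Q.y = 0.00, M.y = 0.00 ✓; |QM| = 58.80 ✓; ∠(SM, MQ) = 90.00° ✓; |SM| = 9.500 ✓; bearing(S→K) − bearing(S→M) = 95.00° ✓; |SK| = 9.500 ✓; ∠(SK, KT) = 90.00° ✓; |KT| = 31.60 ✗.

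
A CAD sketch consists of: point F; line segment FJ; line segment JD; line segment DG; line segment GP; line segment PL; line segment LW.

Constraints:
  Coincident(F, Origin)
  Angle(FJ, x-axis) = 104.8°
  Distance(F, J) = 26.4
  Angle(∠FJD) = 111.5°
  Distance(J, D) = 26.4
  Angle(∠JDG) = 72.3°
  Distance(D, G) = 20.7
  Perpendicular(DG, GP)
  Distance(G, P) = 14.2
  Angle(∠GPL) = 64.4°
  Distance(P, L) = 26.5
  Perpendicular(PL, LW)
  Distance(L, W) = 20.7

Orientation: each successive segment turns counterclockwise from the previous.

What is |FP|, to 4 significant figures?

18.66

∠JDG = 72.3° gives DG at -79.00° from the x-axis; with |DG| = 20.7, G = (-29.01, 8.285). DG ⟂ GP, so GP runs at 11.00°; with |GP| = 14.2, P = (-15.07, 10.99). Then |FP| = |P − F| = 18.66.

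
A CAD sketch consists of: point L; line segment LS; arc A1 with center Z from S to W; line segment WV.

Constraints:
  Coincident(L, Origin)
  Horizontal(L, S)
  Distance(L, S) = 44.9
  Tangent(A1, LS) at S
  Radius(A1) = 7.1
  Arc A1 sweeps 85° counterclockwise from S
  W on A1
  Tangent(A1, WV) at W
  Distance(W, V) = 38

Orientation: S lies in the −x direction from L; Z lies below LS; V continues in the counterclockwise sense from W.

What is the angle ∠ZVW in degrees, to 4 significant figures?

10.58°

On A1, S sits at bearing 90° from Z; an 85° counterclockwise sweep puts W at bearing 175°, so W = Z + 7.1·(cos 175°, sin 175°) = (-51.97, -6.481). A1 meets WV tangentially, so ZW is at right angles to WV, so WV runs along (−sin 175°, cos 175°); with |WV| = 38.0, V = (-55.28, -44.34). Then cos ∠ZVW = VZ·VW / (|VZ||VW|), giving 10.58°.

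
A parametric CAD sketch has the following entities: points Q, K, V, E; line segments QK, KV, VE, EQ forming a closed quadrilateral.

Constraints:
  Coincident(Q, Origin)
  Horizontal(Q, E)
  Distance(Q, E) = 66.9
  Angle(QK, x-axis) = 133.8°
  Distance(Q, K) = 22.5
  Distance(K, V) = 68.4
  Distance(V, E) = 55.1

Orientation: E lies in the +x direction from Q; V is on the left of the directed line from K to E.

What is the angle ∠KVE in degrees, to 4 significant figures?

85.06°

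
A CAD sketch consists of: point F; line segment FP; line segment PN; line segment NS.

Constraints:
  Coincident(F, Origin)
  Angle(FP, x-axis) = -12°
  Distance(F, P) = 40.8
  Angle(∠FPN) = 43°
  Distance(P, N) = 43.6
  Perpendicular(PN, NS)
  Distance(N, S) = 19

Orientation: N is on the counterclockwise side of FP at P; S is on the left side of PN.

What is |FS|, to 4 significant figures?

16.35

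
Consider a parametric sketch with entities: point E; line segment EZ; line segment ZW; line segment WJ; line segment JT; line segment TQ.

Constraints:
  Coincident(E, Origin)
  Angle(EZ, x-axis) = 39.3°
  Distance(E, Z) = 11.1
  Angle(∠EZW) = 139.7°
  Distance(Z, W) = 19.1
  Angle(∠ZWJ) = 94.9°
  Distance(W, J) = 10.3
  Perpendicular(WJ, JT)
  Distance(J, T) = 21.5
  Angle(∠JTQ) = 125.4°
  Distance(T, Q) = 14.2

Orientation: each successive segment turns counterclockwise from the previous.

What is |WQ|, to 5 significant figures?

29.753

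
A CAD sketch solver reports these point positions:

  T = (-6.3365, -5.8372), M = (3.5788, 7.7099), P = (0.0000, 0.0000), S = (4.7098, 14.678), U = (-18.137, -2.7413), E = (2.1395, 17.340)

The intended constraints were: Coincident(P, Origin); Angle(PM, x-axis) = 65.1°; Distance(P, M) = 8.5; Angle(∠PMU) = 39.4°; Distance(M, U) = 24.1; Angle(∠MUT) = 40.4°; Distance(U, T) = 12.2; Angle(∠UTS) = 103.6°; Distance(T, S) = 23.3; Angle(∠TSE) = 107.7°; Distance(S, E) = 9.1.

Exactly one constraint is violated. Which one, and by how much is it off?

Distance(S, E) = 9.1 — off by 5.40.

P = (0.00, 0.00) ✓; PM at 65.10° ✓; |PM| = 8.500 ✓; ∠PMU = 39.40° ✓; |MU| = 24.10 ✓; ∠MUT = 40.40° ✓; |UT| = 12.20 ✓; ∠UTS = 103.6° ✓; |TS| = 23.30 ✓; ∠TSE = 107.7° ✓; |SE| = 3.700 ✗.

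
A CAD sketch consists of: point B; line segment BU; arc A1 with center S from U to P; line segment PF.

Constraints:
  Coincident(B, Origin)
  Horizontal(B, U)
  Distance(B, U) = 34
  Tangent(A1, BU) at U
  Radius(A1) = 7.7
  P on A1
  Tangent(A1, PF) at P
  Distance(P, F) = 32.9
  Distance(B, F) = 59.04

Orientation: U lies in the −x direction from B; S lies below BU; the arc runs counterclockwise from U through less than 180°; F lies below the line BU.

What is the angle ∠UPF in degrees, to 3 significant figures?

136°

B is at the origin; B and U share the same y with |BU| = 34.0 and U on the −x side, so U = (-34.0, 0.00). Tangency of A1 to BU means the radius SU is perpendicular to BU, so S = U + (0, -7.7) = (-34.0, -7.70). Since SP ⟂ PF (tangency), |SF| = √(7.7² + 32.9²) = 33.8 regardless of where P sits on A1. So F lies on both circle(B, 59.04) and circle(S, 33.8); the below-BU intersection is F = (-43.2, -40.2). P is the foot of the tangent from F: P = (-41.7, -7.34).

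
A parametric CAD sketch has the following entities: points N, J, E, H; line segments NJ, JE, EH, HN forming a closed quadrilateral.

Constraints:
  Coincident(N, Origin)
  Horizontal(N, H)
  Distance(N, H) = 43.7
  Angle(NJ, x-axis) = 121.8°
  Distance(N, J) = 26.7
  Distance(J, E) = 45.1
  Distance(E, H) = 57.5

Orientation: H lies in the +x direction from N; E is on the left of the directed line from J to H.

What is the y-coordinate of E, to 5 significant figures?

52.347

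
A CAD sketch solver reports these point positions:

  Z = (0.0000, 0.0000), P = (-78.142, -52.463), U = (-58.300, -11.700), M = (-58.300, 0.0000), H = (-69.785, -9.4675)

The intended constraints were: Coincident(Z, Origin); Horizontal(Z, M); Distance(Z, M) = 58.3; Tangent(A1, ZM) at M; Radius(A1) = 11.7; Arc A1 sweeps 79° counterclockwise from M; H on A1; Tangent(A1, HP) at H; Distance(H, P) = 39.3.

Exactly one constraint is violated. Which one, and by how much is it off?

Distance(H, P) = 39.3 — off by 4.50.

Z = (0.00, 0.00) ✓; Z.y = 0.00, M.y = 0.00 ✓; |ZM| = 58.30 ✓; ∠(UM, MZ) = 90.00° ✓; |UM| = 11.70 ✓; bearing(U→H) − bearing(U→M) = 79.00° ✓; |UH| = 11.70 ✓; ∠(UH, HP) = 90.00° ✓; |HP| = 43.80 ✗.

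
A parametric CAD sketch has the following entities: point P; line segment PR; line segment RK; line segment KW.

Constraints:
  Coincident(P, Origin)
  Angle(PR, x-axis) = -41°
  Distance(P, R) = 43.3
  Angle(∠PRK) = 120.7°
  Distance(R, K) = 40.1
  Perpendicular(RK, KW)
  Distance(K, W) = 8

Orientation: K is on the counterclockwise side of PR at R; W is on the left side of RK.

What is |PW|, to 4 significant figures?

68.73

P is at the origin; PR runs at -41.0° with length 43.3, so R = 43.3·(cos -41.0°, sin -41.0°) = (32.68, -28.41). ∠PRK = 120.7°, so RK runs at -41.0° + (180° − 120.7°) = 18.30° from the x-axis; with |RK| = 40.1, K = R + 40.1·(cos 18.30°, sin 18.30°) = (70.75, -15.82). RK ⟂ KW; with |KW| = 8.0 on the left of RK, W = K + 8.0·(-0.3140, 0.9494) = (68.24, -8.221). Then |PW| = |W − P| = 68.73.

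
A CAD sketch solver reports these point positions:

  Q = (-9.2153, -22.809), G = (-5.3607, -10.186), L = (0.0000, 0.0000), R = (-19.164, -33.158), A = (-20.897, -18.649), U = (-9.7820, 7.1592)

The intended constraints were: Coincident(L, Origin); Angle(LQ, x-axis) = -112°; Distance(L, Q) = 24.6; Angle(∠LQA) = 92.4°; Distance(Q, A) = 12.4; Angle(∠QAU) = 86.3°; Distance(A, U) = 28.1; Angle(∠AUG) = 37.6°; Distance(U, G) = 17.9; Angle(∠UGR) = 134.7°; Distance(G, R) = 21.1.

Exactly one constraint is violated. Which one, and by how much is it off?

Distance(G, R) = 21.1 — off by 5.70.

L = (0.00, 0.00) ✓; LQ at -112.0° ✓; |LQ| = 24.60 ✓; ∠LQA = 92.40° ✓; |QA| = 12.40 ✓; ∠QAU = 86.30° ✓; |AU| = 28.10 ✓; ∠AUG = 37.60° ✓; |UG| = 17.90 ✓; ∠UGR = 134.7° ✓; |GR| = 26.80 ✗.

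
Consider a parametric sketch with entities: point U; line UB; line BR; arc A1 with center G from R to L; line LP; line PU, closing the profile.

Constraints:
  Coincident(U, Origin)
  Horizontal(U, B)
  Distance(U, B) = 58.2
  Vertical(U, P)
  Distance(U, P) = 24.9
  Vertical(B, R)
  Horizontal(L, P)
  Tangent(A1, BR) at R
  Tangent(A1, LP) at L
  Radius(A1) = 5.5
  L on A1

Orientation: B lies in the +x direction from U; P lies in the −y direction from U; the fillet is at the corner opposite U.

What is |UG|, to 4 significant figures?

56.16

U is at the origin; UB is horizontal with |UB| = 58.2 and B on the +x side, so B = (58.20, 0.000). U and P share the same x with |UP| = 24.9 and P on the −y side, so P = (0.000, -24.90). The virtual corner opposite U is at (58.20, -24.90). A1 meets BR tangentially, so GR is at right angles to BR and tangency of A1 to LP means the radius GL is perpendicular to LP, with radius 5.5, so the center G sits 5.5 in from both sides at G = (52.70, -19.40). Then |UG| = |G − U| = 56.16.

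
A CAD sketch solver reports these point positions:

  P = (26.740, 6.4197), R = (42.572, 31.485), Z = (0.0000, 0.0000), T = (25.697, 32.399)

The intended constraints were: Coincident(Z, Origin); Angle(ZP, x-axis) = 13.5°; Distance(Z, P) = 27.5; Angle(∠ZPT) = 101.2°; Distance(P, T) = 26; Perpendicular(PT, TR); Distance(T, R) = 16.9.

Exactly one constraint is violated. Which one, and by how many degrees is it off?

Perpendicular(PT, TR) — off by 5.40°.

Z = (0.00, 0.00) ✓; ZP at 13.50° ✓; |ZP| = 27.50 ✓; ∠ZPT = 101.2° ✓; |PT| = 26.00 ✓; ∠(PT, TR) = 95.40° ✗; |TR| = 16.90 ✓.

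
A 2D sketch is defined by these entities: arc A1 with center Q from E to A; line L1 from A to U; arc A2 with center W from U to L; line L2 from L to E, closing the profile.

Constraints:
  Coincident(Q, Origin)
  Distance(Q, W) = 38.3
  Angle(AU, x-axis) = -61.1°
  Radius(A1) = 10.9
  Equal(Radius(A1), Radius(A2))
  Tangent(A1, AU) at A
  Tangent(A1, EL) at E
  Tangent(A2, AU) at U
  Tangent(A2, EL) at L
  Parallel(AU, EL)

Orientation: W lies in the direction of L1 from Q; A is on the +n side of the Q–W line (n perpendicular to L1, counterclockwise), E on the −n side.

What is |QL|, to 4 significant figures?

39.82

The slot axis is L1's direction at -61.1°, so u = (cos -61.1°, sin -61.1°) = (0.4833, -0.8755) and n = (−sin -61.1°, cos -61.1°) = (0.8755, 0.4833). Q is at the origin and W lies 38.3 along u from Q, so W = 38.3·u = (18.51, -33.53). Tangency of A1 to both parallel lines with radius 10.9 puts A and E at Q ± 10.9·n: A = (9.543, 5.268), E = (-9.543, -5.268). Equal radii place U and L the same way about W: U = W + 10.9·n = (28.05, -28.26), L = W − 10.9·n = (8.967, -38.80). Then |QL| = |L − Q| = 39.82.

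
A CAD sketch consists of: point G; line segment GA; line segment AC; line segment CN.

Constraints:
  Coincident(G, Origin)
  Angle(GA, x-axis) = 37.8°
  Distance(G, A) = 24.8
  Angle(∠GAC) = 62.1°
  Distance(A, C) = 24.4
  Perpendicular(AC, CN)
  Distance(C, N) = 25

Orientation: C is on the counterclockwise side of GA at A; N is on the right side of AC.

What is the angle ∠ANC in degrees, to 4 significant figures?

44.30°

G is at the origin; GA runs at 37.8° with length 24.8, so A = 24.8·(cos 37.8°, sin 37.8°) = (19.60, 15.20). ∠GAC = 62.1°, so AC runs at 37.8° + (180° − 62.1°) = 155.7° from the x-axis; with |AC| = 24.4, C = A + 24.4·(cos 155.7°, sin 155.7°) = (-2.642, 25.24). AC is perpendicular to CN; with |CN| = 25.0 on the right of AC, N = C + 25.0·(0.4115, 0.9114) = (7.645, 48.03). Then cos ∠ANC = NA·NC / (|NA||NC|), giving 44.30°.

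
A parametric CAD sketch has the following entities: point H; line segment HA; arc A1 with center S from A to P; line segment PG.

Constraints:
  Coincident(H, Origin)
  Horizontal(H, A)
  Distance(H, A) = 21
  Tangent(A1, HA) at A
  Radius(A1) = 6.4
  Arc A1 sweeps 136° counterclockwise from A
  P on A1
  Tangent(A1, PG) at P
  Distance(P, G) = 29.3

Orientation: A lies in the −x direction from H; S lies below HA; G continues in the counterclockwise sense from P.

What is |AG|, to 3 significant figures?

35.5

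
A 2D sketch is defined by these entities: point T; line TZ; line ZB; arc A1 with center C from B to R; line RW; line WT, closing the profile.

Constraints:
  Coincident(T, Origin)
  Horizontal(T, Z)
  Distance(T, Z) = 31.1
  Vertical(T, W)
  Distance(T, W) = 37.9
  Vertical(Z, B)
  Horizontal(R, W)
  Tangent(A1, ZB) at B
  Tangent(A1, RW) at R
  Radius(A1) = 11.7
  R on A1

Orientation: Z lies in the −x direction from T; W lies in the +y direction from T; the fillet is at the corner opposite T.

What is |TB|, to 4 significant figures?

40.67

T is at the origin; T and Z share the same y with |TZ| = 31.1 and Z on the −x side, so Z = (-31.10, 0.000). TW is vertical with |TW| = 37.9 and W on the +y side, so W = (0.000, 37.90). The virtual corner opposite T is at (-31.10, 37.90). A1 meets ZB tangentially, so CB is at right angles to ZB and since A1 is tangent to RW there, CR ⟂ RW, with radius 11.7, so the center C sits 11.7 in from both sides at C = (-19.40, 26.20). That places the tangent points at B = (-31.10, 26.20) on ZB and R = (-19.40, 37.90) on RW. Then |TB| = |B − T| = 40.67.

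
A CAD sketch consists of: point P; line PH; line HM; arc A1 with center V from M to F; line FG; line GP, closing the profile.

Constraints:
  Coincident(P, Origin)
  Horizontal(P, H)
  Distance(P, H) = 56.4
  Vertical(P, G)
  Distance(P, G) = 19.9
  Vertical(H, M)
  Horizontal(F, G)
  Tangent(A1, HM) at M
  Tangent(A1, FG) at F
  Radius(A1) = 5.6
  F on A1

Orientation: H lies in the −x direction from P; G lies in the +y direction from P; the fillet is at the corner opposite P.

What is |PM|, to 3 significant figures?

58.2

P is at the origin; PH is horizontal with |PH| = 56.4 and H on the −x side, so H = (-56.4, 0.00). PG is vertical with |PG| = 19.9 and G on the +y side, so G = (0.00, 19.9). The virtual corner opposite P is at (-56.4, 19.9). The tangent condition forces VM to be normal to HM and tangency of A1 to FG means the radius VF is perpendicular to FG, with radius 5.6, so the center V sits 5.6 in from both sides at V = (-50.8, 14.3). That places the tangent points at M = (-56.4, 14.3) on HM and F = (-50.8, 19.9) on FG. Then |PM| = |M − P| = 58.2.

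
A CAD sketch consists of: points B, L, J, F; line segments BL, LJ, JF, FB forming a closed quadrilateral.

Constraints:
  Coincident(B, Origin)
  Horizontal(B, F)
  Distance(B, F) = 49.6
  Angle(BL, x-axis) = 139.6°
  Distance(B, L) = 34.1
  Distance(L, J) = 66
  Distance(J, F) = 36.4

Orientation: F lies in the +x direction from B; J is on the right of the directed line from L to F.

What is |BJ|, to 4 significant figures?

32.01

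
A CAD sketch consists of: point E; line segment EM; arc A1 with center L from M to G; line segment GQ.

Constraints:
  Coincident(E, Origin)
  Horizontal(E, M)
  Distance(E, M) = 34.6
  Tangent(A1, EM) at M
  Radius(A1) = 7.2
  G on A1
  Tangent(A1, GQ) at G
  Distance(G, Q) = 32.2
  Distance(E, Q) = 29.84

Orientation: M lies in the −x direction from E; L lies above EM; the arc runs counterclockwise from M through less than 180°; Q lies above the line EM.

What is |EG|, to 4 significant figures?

29.03

E is at the origin; E and M share the same y with |EM| = 34.6 and M on the −x side, so M = (-34.60, 0.000). A1 meets EM tangentially, so LM is at right angles to EM, so L = M + (0, 7.2) = (-34.60, 7.200). Since LG ⟂ GQ (tangency), |LQ| = √(7.2² + 32.2²) = 33.00 regardless of where G sits on A1. So Q lies on both circle(E, 29.84) and circle(L, 33.00); the above-EM intersection is Q = (-9.283, 28.36). G is the foot of the tangent from Q: G = (-28.89, 2.816).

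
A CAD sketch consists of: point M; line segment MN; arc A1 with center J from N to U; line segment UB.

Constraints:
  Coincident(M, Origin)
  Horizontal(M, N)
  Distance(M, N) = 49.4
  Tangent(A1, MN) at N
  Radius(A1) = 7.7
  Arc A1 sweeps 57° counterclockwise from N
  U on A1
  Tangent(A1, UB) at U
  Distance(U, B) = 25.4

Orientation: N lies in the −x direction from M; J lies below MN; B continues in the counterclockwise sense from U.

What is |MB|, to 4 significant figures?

73.98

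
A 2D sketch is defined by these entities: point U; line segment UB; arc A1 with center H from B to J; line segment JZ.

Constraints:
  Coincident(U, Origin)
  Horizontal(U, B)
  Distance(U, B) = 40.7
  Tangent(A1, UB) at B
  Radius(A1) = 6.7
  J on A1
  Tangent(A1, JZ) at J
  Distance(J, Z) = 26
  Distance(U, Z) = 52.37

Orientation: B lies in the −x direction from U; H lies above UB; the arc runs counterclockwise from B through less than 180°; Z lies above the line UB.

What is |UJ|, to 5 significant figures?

35.165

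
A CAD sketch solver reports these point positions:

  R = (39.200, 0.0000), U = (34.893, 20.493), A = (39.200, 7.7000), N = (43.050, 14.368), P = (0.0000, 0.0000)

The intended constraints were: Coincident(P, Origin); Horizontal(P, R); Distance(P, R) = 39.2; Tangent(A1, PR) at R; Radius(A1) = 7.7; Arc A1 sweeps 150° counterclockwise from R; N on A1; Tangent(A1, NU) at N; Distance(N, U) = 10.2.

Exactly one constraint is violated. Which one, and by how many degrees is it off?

Tangent(A1, NU) at N — off by 6.90°.

P = (0.00, 0.00) ✓; P.y = 0.00, R.y = 0.00 ✓; |PR| = 39.20 ✓; ∠(AR, RP) = 90.00° ✓; |AR| = 7.700 ✓; bearing(A→N) − bearing(A→R) = 150.0° ✓; |AN| = 7.700 ✓; ∠(AN, NU) = 96.90° ✗; |NU| = 10.20 ✓.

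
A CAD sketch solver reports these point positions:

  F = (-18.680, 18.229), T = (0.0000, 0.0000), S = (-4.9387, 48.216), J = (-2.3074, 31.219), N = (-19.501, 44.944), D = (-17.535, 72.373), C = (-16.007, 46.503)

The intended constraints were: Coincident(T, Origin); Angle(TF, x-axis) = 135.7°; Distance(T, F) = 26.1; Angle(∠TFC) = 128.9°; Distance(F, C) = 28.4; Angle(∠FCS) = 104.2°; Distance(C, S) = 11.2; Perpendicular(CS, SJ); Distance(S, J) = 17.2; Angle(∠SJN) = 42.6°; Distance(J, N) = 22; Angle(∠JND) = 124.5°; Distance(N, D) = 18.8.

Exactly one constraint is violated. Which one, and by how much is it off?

Distance(N, D) = 18.8 — off by 8.70.

T = (0.00, 0.00) ✓; TF at 135.7° ✓; |TF| = 26.10 ✓; ∠TFC = 128.9° ✓; |FC| = 28.40 ✓; ∠FCS = 104.2° ✓; |CS| = 11.20 ✓; ∠(CS, SJ) = 90.00° ✓; |SJ| = 17.20 ✓; ∠SJN = 42.60° ✓; |JN| = 22.00 ✓; ∠JND = 124.5° ✓; |ND| = 27.50 ✗.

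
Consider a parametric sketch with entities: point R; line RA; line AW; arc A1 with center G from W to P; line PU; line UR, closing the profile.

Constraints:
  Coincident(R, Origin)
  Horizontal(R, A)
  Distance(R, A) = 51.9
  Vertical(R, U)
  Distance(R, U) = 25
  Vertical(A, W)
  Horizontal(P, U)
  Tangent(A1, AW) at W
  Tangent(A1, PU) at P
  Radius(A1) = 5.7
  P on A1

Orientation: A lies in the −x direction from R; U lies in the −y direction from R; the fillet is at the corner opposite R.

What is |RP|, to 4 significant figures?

52.53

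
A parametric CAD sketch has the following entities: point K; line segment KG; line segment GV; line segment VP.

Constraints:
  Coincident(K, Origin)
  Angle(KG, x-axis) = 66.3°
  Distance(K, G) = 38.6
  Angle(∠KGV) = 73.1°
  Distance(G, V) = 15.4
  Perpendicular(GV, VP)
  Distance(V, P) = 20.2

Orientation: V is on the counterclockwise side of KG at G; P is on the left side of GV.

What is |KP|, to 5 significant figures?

17.247

∠KGV = 73.1°, so GV runs at 66.3° + (180° − 73.1°) = 173.20° from the x-axis; with |GV| = 15.4, V = G + 15.4·(cos 173.20°, sin 173.20°) = (0.22352, 37.168). GV is perpendicular to VP; with |VP| = 20.2 on the left of GV, P = V + 20.2·(-0.11840, -0.99297) = (-2.1682, 17.110). Then |KP| = |P − K| = 17.247.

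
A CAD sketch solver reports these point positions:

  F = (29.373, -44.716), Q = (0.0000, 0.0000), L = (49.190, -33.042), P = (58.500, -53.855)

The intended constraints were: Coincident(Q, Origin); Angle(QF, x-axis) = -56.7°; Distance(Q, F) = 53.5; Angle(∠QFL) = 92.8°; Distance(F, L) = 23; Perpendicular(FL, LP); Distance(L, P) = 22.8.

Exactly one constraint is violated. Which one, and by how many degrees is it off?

Perpendicular(FL, LP) — off by 6.40°.

Q = (0.00, 0.00) ✓; QF at -56.70° ✓; |QF| = 53.50 ✓; ∠QFL = 92.80° ✓; |FL| = 23.00 ✓; ∠(FL, LP) = 96.40° ✗; |LP| = 22.80 ✓.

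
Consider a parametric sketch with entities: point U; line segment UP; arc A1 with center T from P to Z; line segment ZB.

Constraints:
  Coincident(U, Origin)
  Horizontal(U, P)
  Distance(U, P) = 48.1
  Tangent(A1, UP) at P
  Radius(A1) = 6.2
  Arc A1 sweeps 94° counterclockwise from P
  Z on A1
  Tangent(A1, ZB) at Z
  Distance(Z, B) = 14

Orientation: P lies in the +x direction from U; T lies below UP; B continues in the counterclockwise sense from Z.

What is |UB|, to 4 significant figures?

47.58

U is at the origin; U and P share the same y with |UP| = 48.1 and P on the +x side, so P = (48.10, 0.000). The tangent condition forces TP to be normal to UP, so T = P + (0, -6.2) = (48.10, -6.200). On A1, P sits at bearing 90° from T; a 94° counterclockwise sweep puts Z at bearing 184°, so Z = T + 6.2·(cos 184°, sin 184°) = (41.92, -6.632). Since A1 is tangent to ZB there, TZ ⟂ ZB, so ZB runs along (−sin 184°, cos 184°); with |ZB| = 14.0, B = (42.89, -20.60). Then |UB| = |B − U| = 47.58.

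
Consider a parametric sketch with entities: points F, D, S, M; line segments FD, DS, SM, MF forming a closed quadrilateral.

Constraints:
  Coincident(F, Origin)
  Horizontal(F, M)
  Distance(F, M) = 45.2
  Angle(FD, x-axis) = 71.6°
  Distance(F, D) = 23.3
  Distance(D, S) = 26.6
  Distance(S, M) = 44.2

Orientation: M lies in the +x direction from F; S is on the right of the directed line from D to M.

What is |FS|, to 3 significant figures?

3.93

F is at the origin; F and M share the same y with |FM| = 45.2 and M in +x, so M = (45.2, 0). FD runs at 71.6° with |FD| = 23.3, so D = (7.35, 22.1). S is determined by |DS| = 26.6 and |SM| = 44.2 together: it lies at the intersection of circle(D, 26.6) and circle(M, 44.2). With |DM| = 43.8, the foot of the radical line on DM is 7.70 from D and the perpendicular offset is √(26.6² − 7.70²) = 25.5. Taking the right-of-DM solution: S = (1.16, -3.76).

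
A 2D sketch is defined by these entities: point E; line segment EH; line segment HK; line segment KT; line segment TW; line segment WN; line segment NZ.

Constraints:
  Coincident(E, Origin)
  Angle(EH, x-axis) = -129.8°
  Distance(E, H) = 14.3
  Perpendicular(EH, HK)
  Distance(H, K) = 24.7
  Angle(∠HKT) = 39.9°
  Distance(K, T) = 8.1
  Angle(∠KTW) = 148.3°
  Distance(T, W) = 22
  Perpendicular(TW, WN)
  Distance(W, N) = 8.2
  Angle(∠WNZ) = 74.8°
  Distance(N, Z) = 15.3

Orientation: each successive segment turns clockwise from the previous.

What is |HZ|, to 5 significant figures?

10.927

E is at the origin; EH runs at -129.8° with length 14.3, so H = (-9.1536, -10.986). EH ⟂ HK, so HK runs at 140.20°; with |HK| = 24.7, K = (-28.130, 4.8243). ∠HKT = 39.9° gives KT at 0.10000° from the x-axis; with |KT| = 8.1, T = (-20.030, 4.8384). ∠KTW = 148.3° gives TW at -31.600° from the x-axis; with |TW| = 22.0, W = (-1.2922, -6.6893). The perpendicularity gives WN at right angles to TW, so WN runs at -121.60°; with |WN| = 8.2, N = (-5.5889, -13.673). ∠WNZ = 74.8° gives NZ at 133.20° from the x-axis; with |NZ| = 15.3, Z = (-16.062, -2.5202). Then |HZ| = |Z − H| = 10.927.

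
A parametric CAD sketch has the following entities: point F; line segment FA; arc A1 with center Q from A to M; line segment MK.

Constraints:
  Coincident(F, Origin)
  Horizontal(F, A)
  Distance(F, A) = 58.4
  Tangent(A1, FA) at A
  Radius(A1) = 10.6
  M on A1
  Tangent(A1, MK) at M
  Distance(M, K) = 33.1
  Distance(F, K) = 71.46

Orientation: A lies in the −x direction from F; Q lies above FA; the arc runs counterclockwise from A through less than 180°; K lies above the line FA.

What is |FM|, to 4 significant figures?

49.77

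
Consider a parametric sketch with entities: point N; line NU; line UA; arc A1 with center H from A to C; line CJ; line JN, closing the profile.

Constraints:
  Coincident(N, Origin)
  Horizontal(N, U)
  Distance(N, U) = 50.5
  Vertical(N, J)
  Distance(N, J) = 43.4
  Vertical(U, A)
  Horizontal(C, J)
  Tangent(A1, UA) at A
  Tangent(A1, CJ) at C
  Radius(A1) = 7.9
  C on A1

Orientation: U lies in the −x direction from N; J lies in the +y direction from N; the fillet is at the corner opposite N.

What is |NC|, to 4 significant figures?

60.81

The virtual corner opposite N is at (-50.50, 43.40). Since A1 is tangent to UA there, HA ⟂ UA and the tangent condition forces HC to be normal to CJ, with radius 7.9, so the center H sits 7.9 in from both sides at H = (-42.60, 35.50). That places the tangent points at A = (-50.50, 35.50) on UA and C = (-42.60, 43.40) on CJ. Then |NC| = |C − N| = 60.81.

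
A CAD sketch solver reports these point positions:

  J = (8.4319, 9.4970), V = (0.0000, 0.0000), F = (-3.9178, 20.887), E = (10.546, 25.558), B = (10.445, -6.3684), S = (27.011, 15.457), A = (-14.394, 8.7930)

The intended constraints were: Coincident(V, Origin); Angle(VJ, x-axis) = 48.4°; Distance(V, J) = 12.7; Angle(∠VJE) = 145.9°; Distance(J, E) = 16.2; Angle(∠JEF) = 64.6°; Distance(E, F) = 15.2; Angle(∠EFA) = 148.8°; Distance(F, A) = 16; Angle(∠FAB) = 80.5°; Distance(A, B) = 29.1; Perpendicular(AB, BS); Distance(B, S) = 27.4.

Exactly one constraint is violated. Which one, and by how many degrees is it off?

Perpendicular(AB, BS) — off by 5.80°.

V = (0.00, 0.00) ✓; VJ at 48.40° ✓; |VJ| = 12.70 ✓; ∠VJE = 145.9° ✓; |JE| = 16.20 ✓; ∠JEF = 64.60° ✓; |EF| = 15.20 ✓; ∠EFA = 148.8° ✓; |FA| = 16.00 ✓; ∠FAB = 80.50° ✓; |AB| = 29.10 ✓; ∠(AB, BS) = 84.20° ✗; |BS| = 27.40 ✓.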